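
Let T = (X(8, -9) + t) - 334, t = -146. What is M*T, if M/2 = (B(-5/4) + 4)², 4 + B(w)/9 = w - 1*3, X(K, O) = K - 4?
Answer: -9396359/2 ≈ -4.6982e+6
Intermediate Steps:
X(K, O) = -4 + K
B(w) = -63 + 9*w (B(w) = -36 + 9*(w - 1*3) = -36 + 9*(w - 3) = -36 + 9*(-3 + w) = -36 + (-27 + 9*w) = -63 + 9*w)
T = -476 (T = ((-4 + 8) - 146) - 334 = (4 - 146) - 334 = -142 - 334 = -476)
M = 78961/8 (M = 2*((-63 + 9*(-5/4)) + 4)² = 2*((-63 - 45/4) + 4)² = 2*(-297/4 + 4)² = 2*(-281/4)² = 2*(78961/16) = 78961/8 ≈ 9870.1)
M*T = (78961/8)*(-476) = -9396359/2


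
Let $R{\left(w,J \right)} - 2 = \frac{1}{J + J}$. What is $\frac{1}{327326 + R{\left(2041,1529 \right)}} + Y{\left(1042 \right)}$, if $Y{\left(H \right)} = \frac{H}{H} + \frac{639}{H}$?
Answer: $\frac{1682632117461}{1043009724050} \approx 1.6132$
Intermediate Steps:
$Y{\left(H \right)} = 1 + \frac{639}{H}$
$R{\left(w,J \right)} = 2 + \frac{1}{2 J}$ ($R{\left(w,J \right)} = 2 + \frac{1}{J + J} = 2 + \frac{1}{2 J}$)
$\frac{1}{327326 + R{\left(2041,1529 \right)}} + Y{\left(1042 \right)} = \frac{1}{327326 + \left(2 + \frac{1}{2 \cdot 1529}\right)} + \frac{639 + 1042}{1042} = \frac{1}{327326 + \left(2 + \frac{1}{2} \cdot \frac{1}{1529}\right)} + \frac{1}{1042} \cdot 1681 = \frac{1}{327326 + \left(2 + \frac{1}{3058}\right)} + \frac{1681}{1042} = \frac{1}{327326 + \frac{6117}{3058}} + \frac{1681}{1042} = \frac{1}{\frac{1000969025}{3058}} + \frac{1681}{1042} = \frac{3058}{1000969025} + \frac{1681}{1042} = \frac{1682632117461}{1043009724050}$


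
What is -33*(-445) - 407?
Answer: 14278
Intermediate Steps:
-33*(-445) - 407 = 14685 - 407 = 14278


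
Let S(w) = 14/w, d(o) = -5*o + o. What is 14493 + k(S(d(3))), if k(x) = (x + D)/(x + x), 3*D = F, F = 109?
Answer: 202691/14 ≈ 14478.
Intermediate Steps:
d(o) = -4*o
D = 109/3 (D = (1/3)*109 = 109/3 ≈ 36.333)
k(x) = (109/3 + x)/(2*x) (k(x) = (x + 109/3)/(x + x) = (109/3 + x)/((2*x)) = (109/3 + x)*(1/(2*x)) = (109/3 + x)/(2*x))
14493 + k(S(d(3))) = 14493 + (109 + 3*(14/((-4*3))))/(6*((14/((-4*3))))) = 14493 + (109 + 3*(14/(-12)))/(6*((14/(-12)))) = 14493 + (109 + 3*(14*(-1/12)))/(6*((14*(-1/12)))) = 14493 + (109 + 3*(-7/6))/(6*(-7/6)) = 14493 + (1/6)*(-6/7)*(109 - 7/2) = 14493 + (1/6)*(-6/7)*(211/2) = 14493 - 211/14 = 202691/14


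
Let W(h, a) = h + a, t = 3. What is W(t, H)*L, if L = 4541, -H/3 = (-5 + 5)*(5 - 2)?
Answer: 13623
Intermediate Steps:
H = 0 (H = -3*(-5 + 5)*(5 - 2) = -0*3 = -3*0 = 0)
W(h, a) = a + h
W(t, H)*L = (0 + 3)*4541 = 3*4541 = 13623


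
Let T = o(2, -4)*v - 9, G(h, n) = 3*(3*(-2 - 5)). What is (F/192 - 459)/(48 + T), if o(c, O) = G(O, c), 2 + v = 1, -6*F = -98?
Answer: -264335/58752 ≈ -4.4992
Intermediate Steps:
F = 49/3 (F = -⅙*(-98) = 49/3 ≈ 16.333)
v = -1 (v = -2 + 1 = -1)
G(h, n) = -63 (G(h, n) = 3*(3*(-7)) = 3*(-21) = -63)
o(c, O) = -63
T = 54 (T = -63*(-1) - 9 = 63 - 9 = 54)
(F/192 - 459)/(48 + T) = ((49/3)/192 - 459)/(48 + 54) = ((49/3)*(1/192) - 459)/102 = (49/576 - 459)*(1/102) = -264335/576*1/102 = -264335/58752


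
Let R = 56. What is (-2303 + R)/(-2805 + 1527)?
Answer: 749/426 ≈ 1.7582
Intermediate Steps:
(-2303 + R)/(-2805 + 1527) = (-2303 + 56)/(-2805 + 1527) = -2247/(-1278) = -2247*(-1/1278) = 749/426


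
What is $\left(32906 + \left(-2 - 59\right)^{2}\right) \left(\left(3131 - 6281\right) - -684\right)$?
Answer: $-90322182$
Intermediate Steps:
$\left(32906 + \left(-2 - 59\right)^{2}\right) \left(\left(3131 - 6281\right) - -684\right) = \left(32906 + \left(-61\right)^{2}\right) \left(-3150 + 684\right) = \left(32906 + 3721\right) \left(-2466\right) = 36627 \left(-2466\right) = -90322182$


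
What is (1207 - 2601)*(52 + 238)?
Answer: -404260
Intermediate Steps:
(1207 - 2601)*(52 + 238) = -1394*290 = -404260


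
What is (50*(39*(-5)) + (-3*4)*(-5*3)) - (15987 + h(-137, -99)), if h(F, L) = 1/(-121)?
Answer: -3092396/121 ≈ -25557.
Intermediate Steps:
h(F, L) = -1/121
(50*(39*(-5)) + (-3*4)*(-5*3)) - (15987 + h(-137, -99)) = (50*(39*(-5)) + (-3*4)*(-5*3)) - (15987 - 1/121) = (50*(-195) - 12*(-15)) - 1*1934426/121 = (-9750 + 180) - 1934426/121 = -9570 - 1934426/121 = -3092396/121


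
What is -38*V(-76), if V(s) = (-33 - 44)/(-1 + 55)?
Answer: 1463/27 ≈ 54.185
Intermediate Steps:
V(s) = -77/54
-38*V(-76) = -38*(-77/54) = 1463/27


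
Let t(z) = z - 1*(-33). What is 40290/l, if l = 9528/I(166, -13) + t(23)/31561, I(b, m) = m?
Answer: -1653070497/30071248 ≈ -54.972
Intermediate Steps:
t(z) = 33 + z (t(z) = z + 33 = 33 + z)
l = -300712480/410293 (l = 9528/(-13) + (33 + 23)/31561 = 9528*(-1/13) + 56*(1/31561) = -9528/13 + 56/31561 = -300712480/410293 ≈ -732.92)
40290/l = 40290/(-300712480/410293) = 40290*(-410293/300712480) = -1653070497/30071248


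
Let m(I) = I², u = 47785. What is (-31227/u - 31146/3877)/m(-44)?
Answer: -1609378689/358668093520 ≈ -0.0044871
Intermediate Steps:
(-31227/u - 31146/3877)/m(-44) = (-31227/47785 - 31146/3877)/((-44)²) = (-31227*1/47785 - 31146*1/3877)/1936 = (-31227/47785 - 31146/3877)*(1/1936) = -1609378689/185262445*1/1936 = -1609378689/358668093520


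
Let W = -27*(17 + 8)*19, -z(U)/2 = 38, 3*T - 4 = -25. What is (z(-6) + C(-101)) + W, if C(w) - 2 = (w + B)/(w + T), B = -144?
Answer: -1392847/108 ≈ -12897.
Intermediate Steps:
T = -7 (T = 4/3 + (1/3)*(-25) = 4/3 - 25/3 = -7)
z(U) = -76 (z(U) = -2*38 = -76)
C(w) = 2 + (-144 + w)/(-7 + w) (C(w) = 2 + (w - 144)/(w - 7) = 2 + (-144 + w)/(-7 + w))
W = -12825 (W = -27*25*19 = -675*19 = -12825)
(z(-6) + C(-101)) + W = (-76 + (-158 + 3*(-101))/(-7 - 101)) - 12825 = (-76 + (-158 - 303)/(-108)) - 12825 = (-76 - 1/108*(-461)) - 12825 = (-76 + 461/108) - 12825 = -7747/108 - 12825 = -1392847/108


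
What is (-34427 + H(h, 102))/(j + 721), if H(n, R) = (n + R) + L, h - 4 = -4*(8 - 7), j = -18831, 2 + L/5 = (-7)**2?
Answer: 3409/1811 ≈ 1.8824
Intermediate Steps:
L = 235 (L = -10 + 5*(-7)**2 = -10 + 5*49 = -10 + 245 = 235)
h = 0 (h = 4 - 4*(8 - 7) = 4 - 4*1 = 4 - 4 = 0)
H(n, R) = 235 + R + n (H(n, R) = (n + R) + 235 = (R + n) + 235 = 235 + R + n)
(-34427 + H(h, 102))/(j + 721) = (-34427 + (235 + 102 + 0))/(-18831 + 721) = (-34427 + 337)/(-18110) = -34090*(-1/18110) = 3409/1811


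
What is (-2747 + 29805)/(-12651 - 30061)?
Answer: -13529/21356 ≈ -0.63350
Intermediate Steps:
(-2747 + 29805)/(-12651 - 30061) = 27058/(-42712) = 27058*(-1/42712) = -13529/21356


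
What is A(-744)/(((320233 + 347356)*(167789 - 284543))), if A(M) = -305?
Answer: 5/1277765346 ≈ 3.9131e-9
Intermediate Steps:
A(-744)/(((320233 + 347356)*(167789 - 284543))) = -305*1/((167789 - 284543)*(320233 + 347356)) = -305/(667589*(-116754)) = -305/(-77943686106) = -305*(-1/77943686106) = 5/1277765346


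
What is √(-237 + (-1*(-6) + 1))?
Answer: I*√230 ≈ 15.166*I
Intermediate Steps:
√(-237 + (-1*(-6) + 1)) = √(-237 + (6 + 1)) = √(-237 + 7) = √(-230) = I*√230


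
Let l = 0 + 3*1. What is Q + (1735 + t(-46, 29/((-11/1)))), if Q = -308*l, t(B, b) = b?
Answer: 8892/11 ≈ 808.36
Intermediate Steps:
l = 3 (l = 0 + 3 = 3)
Q = -924 (Q = -308*3 = -924)
Q + (1735 + t(-46, 29/((-11/1)))) = -924 + (1735 + 29/((-11/1))) = -924 + (1735 + 29/((-11*1))) = -924 + (1735 + 29/(-11)) = -924 + (1735 + 29*(-1/11)) = -924 + (1735 - 29/11) = -924 + 19056/11 = 8892/11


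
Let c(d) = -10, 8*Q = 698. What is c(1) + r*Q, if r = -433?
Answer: -151157/4 ≈ -37789.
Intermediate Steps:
Q = 349/4 (Q = (⅛)*698 = 349/4 ≈ 87.250)
c(1) + r*Q = -10 - 433*349/4 = -10 - 151117/4 = -151157/4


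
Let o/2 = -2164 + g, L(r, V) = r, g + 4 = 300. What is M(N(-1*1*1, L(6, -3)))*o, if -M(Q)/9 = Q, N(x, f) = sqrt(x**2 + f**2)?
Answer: 33624*sqrt(37) ≈ 2.0453e+5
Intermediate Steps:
g = 296 (g = -4 + 300 = 296)
o = -3736 (o = 2*(-2164 + 296) = 2*(-1868) = -3736)
N(x, f) = sqrt(f**2 + x**2)
M(Q) = -9*Q
M(N(-1*1*1, L(6, -3)))*o = -9*sqrt(6**2 + (-1*1*1)**2)*(-3736) = -9*sqrt(36 + (-1*1)**2)*(-3736) = -9*sqrt(36 + (-1)**2)*(-3736) = -9*sqrt(36 + 1)*(-3736) = -9*sqrt(37)*(-3736) = 33624*sqrt(37)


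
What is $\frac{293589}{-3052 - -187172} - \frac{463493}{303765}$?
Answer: $\frac{153749257}{2237168472} \approx 0.068725$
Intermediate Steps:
$\frac{293589}{-3052 - -187172} - \frac{463493}{303765} = \frac{293589}{-3052 + 187172} - \frac{463493}{303765} = \frac{293589}{184120} - \frac{463493}{303765} = \frac{153749257}{2237168472}$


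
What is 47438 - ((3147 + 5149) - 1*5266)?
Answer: 44408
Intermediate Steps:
47438 - ((3147 + 5149) - 1*5266) = 47438 - (8296 - 5266) = 47438 - 1*3030 = 47438 - 3030 = 44408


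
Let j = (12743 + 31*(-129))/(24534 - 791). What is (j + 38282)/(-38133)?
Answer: -908938270/905391819 ≈ -1.0039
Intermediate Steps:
j = 8744/23743 (j = (12743 - 3999)/23743 = 8744*(1/23743) = 8744/23743 ≈ 0.36828)
(j + 38282)/(-38133) = (8744/23743 + 38282)/(-38133) = (908938270/23743)*(-1/38133) = -908938270/905391819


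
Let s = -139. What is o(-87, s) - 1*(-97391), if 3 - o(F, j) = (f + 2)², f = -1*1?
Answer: 97393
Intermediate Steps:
f = -1
o(F, j) = 2 (o(F, j) = 3 - (-1 + 2)² = 3 - 1*1² = 3 - 1*1 = 3 - 1 = 2)
o(-87, s) - 1*(-97391) = 2 - 1*(-97391) = 2 + 97391 = 97393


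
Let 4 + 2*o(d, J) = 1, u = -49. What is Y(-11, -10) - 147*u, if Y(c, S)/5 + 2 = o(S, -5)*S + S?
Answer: 7218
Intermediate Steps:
o(d, J) = -3/2 (o(d, J) = -2 + (½)*1 = -2 + ½ = -3/2)
Y(c, S) = -10 - 5*S/2 (Y(c, S) = -10 + 5*(-3*S/2 + S) = -10 + 5*(-S/2) = -10 - 5*S/2)
Y(-11, -10) - 147*u = (-10 - 5/2*(-10)) - 147*(-49) = (-10 + 25) + 7203 = 15 + 7203 = 7218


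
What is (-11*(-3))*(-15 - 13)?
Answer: -924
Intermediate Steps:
(-11*(-3))*(-15 - 13) = 33*(-28) = -924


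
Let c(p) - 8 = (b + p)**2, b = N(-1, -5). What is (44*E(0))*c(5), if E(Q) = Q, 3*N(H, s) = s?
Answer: 0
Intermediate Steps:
N(H, s) = s/3
b = -5/3 (b = (1/3)*(-5) = -5/3 ≈ -1.6667)
c(p) = 8 + (-5/3 + p)**2
(44*E(0))*c(5) = (44*0)*(8 + (-5 + 3*5)**2/9) = 0*(8 + (-5 + 15)**2/9) = 0*(8 + (1/9)*10**2) = 0*(8 + (1/9)*100) = 0*(8 + 100/9) = 0*(172/9) = 0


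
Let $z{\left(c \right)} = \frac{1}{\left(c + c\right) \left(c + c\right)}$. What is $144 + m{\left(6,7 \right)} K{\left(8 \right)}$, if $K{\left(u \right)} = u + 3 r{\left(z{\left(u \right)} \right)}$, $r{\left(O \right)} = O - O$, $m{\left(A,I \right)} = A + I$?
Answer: $248$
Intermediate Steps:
$z{\left(c \right)} = \frac{1}{4 c^{2}}$ ($z{\left(c \right)} = \frac{1}{2 c 2 c} = \frac{1}{4 c^{2}}$)
$r{\left(O \right)} = 0$
$K{\left(u \right)} = u$ ($K{\left(u \right)} = u + 3 \cdot 0 = u + 0 = u$)
$144 + m{\left(6,7 \right)} K{\left(8 \right)} = 144 + \left(6 + 7\right) 8 = 144 + 13 \cdot 8 = 144 + 104 = 248$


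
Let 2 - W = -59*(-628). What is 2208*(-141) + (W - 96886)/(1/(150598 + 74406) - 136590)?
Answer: -9568105552719008/30733296359 ≈ -3.1133e+5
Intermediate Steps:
W = -37050 (W = 2 - (-59)*(-628) = 2 - 1*37052 = 2 - 37052 = -37050)
2208*(-141) + (W - 96886)/(1/(150598 + 74406) - 136590) = 2208*(-141) + (-37050 - 96886)/(1/(150598 + 74406) - 136590) = -311328 - 133936/(1/225004 - 136590) = -311328 - 133936/(-30733296359/225004) = -311328 - 133936*(-225004/30733296359) = -311328 + 30136135744/30733296359 = -9568105552719008/30733296359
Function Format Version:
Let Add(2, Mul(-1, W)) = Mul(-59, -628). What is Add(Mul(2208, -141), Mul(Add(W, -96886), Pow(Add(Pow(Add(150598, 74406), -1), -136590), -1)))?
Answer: Rational(-9568105552719008, 30733296359) ≈ -3.1133e+5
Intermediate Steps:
W = -37050 (W = Add(2, Mul(-1, Mul(-59, -628))) = Add(2, Mul(-1, 37052)) = Add(2, -37052) = -37050)
Add(Mul(2208, -141), Mul(Add(W, -96886), Pow(Add(Pow(Add(150598, 74406), -1), -136590), -1))) = Add(Mul(2208, -141), Mul(Add(-37050, -96886), Pow(Add(Pow(Add(150598, 74406), -1), -136590), -1))) = Add(-311328, Mul(-133936, Pow(Add(Pow(225004, -1), -136590), -1))) = Add(-311328, Mul(-133936, Pow(Add(Rational(1, 225004), -136590), -1))) = Add(-311328, Mul(-133936, Pow(Rational(-30733296359, 225004), -1))) = Add(-311328, Mul(-133936, Rational(-225004, 30733296359))) = Add(-311328, Rational(30136135744, 30733296359)) = Rational(-9568105552719008, 30733296359)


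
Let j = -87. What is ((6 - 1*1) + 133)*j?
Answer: -12006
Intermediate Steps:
((6 - 1*1) + 133)*j = ((6 - 1*1) + 133)*(-87) = ((6 - 1) + 133)*(-87) = (5 + 133)*(-87) = 138*(-87) = -12006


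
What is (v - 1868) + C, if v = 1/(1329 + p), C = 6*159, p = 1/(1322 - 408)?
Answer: -1110241284/1214707 ≈ -914.00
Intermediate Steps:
p = 1/914 ≈ 0.0010941
C = 954
v = 914/1214707 (v = 1/(1329 + 1/914) = 1/(1214707/914) = 914/1214707 ≈ 0.00075244)
(v - 1868) + C = (914/1214707 - 1868) + 954 = -2269071762/1214707 + 954 = -1110241284/1214707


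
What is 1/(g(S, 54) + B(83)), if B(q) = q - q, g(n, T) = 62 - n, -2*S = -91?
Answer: 2/33 ≈ 0.060606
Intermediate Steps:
S = 91/2 (S = -½*(-91) = 91/2 ≈ 45.500)
B(q) = 0
1/(g(S, 54) + B(83)) = 1/((62 - 1*91/2) + 0) = 1/((62 - 91/2) + 0) = 1/(33/2 + 0) = 1/(33/2) = 2/33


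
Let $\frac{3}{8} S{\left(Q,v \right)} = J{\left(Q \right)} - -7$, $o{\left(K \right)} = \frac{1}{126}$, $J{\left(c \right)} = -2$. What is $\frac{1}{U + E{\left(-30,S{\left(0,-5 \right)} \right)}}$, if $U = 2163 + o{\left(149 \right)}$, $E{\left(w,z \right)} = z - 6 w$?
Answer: $\frac{126}{296899} \approx 0.00042439$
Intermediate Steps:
$o{\left(K \right)} = \frac{1}{126}$
$S{\left(Q,v \right)} = \frac{40}{3}$ ($S{\left(Q,v \right)} = \frac{8 \left(-2 - -7\right)}{3} = \frac{8 \left(-2 + 7\right)}{3} = \frac{8}{3} \cdot 5 = \frac{40}{3}$)
$U = \frac{272539}{126}$ ($U = 2163 + \frac{1}{126} = \frac{272539}{126} \approx 2163.0$)
$\frac{1}{U + E{\left(-30,S{\left(0,-5 \right)} \right)}} = \frac{1}{\frac{272539}{126} + \left(\frac{40}{3} - -180\right)} = \frac{1}{\frac{272539}{126} + \left(\frac{40}{3} + 180\right)} = \frac{1}{\frac{272539}{126} + \frac{580}{3}} = \frac{1}{\frac{296899}{126}} = \frac{126}{296899}$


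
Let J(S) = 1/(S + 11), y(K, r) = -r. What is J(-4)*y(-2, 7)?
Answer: -1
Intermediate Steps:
J(S) = 1/(11 + S)
J(-4)*y(-2, 7) = (-1*7)/(11 - 4) = -7/7 = (⅐)*(-7) = -1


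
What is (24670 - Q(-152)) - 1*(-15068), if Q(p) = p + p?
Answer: 40042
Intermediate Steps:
Q(p) = 2*p
(24670 - Q(-152)) - 1*(-15068) = (24670 - 2*(-152)) - 1*(-15068) = (24670 - 1*(-304)) + 15068 = (24670 + 304) + 15068 = 24974 + 15068 = 40042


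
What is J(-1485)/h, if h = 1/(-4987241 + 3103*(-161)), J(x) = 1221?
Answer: -6699412104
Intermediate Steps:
h = -1/5486824 (h = 1/(-4987241 - 499583) = 1/(-5486824) = -1/5486824 ≈ -1.8225e-7)
J(-1485)/h = 1221/(-1/5486824) = 1221*(-5486824) = -6699412104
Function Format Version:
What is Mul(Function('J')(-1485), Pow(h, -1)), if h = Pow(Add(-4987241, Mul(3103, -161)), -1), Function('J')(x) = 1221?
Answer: -6699412104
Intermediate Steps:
h = Rational(-1, 5486824) (h = Pow(Add(-4987241, -499583), -1) = Pow(-5486824, -1) = Rational(-1, 5486824) ≈ -1.8225e-7)
Mul(Function('J')(-1485), Pow(h, -1)) = Mul(1221, Pow(Rational(-1, 5486824), -1)) = Mul(1221, -5486824) = -6699412104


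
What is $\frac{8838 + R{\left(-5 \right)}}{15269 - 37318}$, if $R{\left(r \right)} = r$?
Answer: $- \frac{8833}{22049} \approx -0.40061$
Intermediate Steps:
$\frac{8838 + R{\left(-5 \right)}}{15269 - 37318} = \frac{8838 - 5}{15269 - 37318} = \frac{8833}{-22049} = 8833 \left(- \frac{1}{22049}\right) = - \frac{8833}{22049}$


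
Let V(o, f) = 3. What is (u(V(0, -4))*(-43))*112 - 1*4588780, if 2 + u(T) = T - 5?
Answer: -4569516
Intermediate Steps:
u(T) = -7 + T (u(T) = -2 + (T - 5) = -2 + (-5 + T) = -7 + T)
(u(V(0, -4))*(-43))*112 - 1*4588780 = ((-7 + 3)*(-43))*112 - 1*4588780 = -4*(-43)*112 - 4588780 = 172*112 - 4588780 = 19264 - 4588780 = -4569516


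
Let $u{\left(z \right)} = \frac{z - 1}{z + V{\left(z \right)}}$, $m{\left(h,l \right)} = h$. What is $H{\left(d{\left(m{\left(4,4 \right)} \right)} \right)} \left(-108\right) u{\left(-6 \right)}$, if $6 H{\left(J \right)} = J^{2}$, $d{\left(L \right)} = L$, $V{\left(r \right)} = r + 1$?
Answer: $- \frac{2016}{11} \approx -183.27$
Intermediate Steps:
$V{\left(r \right)} = 1 + r$
$H{\left(J \right)} = \frac{J^{2}}{6}$
$u{\left(z \right)} = \frac{-1 + z}{1 + 2 z}$ ($u{\left(z \right)} = \frac{z - 1}{z + \left(1 + z\right)} = \frac{-1 + z}{1 + 2 z}$)
$H{\left(d{\left(m{\left(4,4 \right)} \right)} \right)} \left(-108\right) u{\left(-6 \right)} = \frac{4^{2}}{6} \left(-108\right) \frac{-1 - 6}{1 + 2 \left(-6\right)} = \frac{1}{6} \cdot 16 \left(-108\right) \frac{1}{1 - 12} \left(-7\right) = \frac{8}{3} \left(-108\right) \frac{1}{-11} \left(-7\right) = - 288 \left(\left(- \frac{1}{11}\right) \left(-7\right)\right) = \left(-288\right) \frac{7}{11} = - \frac{2016}{11}$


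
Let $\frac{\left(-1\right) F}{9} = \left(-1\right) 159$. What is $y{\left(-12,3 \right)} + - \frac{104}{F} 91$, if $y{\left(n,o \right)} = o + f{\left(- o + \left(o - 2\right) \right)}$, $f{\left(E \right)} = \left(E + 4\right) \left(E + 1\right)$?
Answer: $- \frac{8033}{1431} \approx -5.6136$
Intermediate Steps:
$F = 1431$ ($F = - 9 \left(\left(-1\right) 159\right) = \left(-9\right) \left(-159\right) = 1431$)
$f{\left(E \right)} = \left(1 + E\right) \left(4 + E\right)$ ($f{\left(E \right)} = \left(4 + E\right) \left(1 + E\right) = \left(1 + E\right) \left(4 + E\right)$)
$y{\left(n,o \right)} = -2 + o$ ($y{\left(n,o \right)} = o + \left(4 + \left(- o + \left(o - 2\right)\right)^{2} + 5 \left(- o + \left(o - 2\right)\right)\right) = o + \left(4 + \left(- o + \left(-2 + o\right)\right)^{2} + 5 \left(- o + \left(-2 + o\right)\right)\right) = o + \left(4 + \left(-2\right)^{2} + 5 \left(-2\right)\right) = o + \left(4 + 4 - 10\right) = o - 2 = -2 + o$)
$y{\left(-12,3 \right)} + - \frac{104}{F} 91 = \left(-2 + 3\right) + - \frac{104}{1431} \cdot 91 = 1 + \left(-104\right) \frac{1}{1431} \cdot 91 = 1 - \frac{9464}{1431} = - \frac{8033}{1431}$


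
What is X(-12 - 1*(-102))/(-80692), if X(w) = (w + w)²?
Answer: -8100/20173 ≈ -0.40153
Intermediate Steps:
X(w) = 4*w² (X(w) = (2*w)² = 4*w²)
X(-12 - 1*(-102))/(-80692) = (4*(-12 - 1*(-102))²)/(-80692) = (4*(-12 + 102)²)*(-1/80692) = (4*90²)*(-1/80692) = (4*8100)*(-1/80692) = 32400*(-1/80692) = -8100/20173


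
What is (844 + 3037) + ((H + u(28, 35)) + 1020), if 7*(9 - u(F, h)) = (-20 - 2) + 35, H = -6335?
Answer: -9988/7 ≈ -1426.9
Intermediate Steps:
u(F, h) = 50/7 (u(F, h) = 9 - ((-20 - 2) + 35)/7 = 9 - (-22 + 35)/7 = 9 - ⅐*13 = 9 - 13/7 = 50/7)
(844 + 3037) + ((H + u(28, 35)) + 1020) = (844 + 3037) + ((-6335 + 50/7) + 1020) = 3881 + (-44295/7 + 1020) = 3881 - 37155/7 = -9988/7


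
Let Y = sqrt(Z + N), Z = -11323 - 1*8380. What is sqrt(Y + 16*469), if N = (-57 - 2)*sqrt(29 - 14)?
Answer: sqrt(7504 + I*sqrt(19703 + 59*sqrt(15))) ≈ 86.63 + 0.8148*I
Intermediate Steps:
N = -59*sqrt(15) ≈ -228.51
Z = -19703 (Z = -11323 - 8380 = -19703)
Y = sqrt(-19703 - 59*sqrt(15)) ≈ 141.18*I
sqrt(Y + 16*469) = sqrt(sqrt(-19703 - 59*sqrt(15)) + 16*469) = sqrt(sqrt(-19703 - 59*sqrt(15)) + 7504) = sqrt(7504 + sqrt(-19703 - 59*sqrt(15)))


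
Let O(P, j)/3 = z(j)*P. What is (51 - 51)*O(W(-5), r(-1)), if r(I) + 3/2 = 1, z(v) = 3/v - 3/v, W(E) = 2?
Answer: 0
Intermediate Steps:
z(v) = 0
r(I) = -½ (r(I) = -3/2 + 1 = -½)
O(P, j) = 0 (O(P, j) = 3*(0*P) = 3*0 = 0)
(51 - 51)*O(W(-5), r(-1)) = (51 - 51)*0 = 0*0 = 0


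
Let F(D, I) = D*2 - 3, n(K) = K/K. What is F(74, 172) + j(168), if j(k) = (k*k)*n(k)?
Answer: 28369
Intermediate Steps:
n(K) = 1
F(D, I) = -3 + 2*D (F(D, I) = 2*D - 3 = -3 + 2*D)
j(k) = k² (j(k) = (k*k)*1 = k²*1 = k²)
F(74, 172) + j(168) = (-3 + 2*74) + 168² = (-3 + 148) + 28224 = 145 + 28224 = 28369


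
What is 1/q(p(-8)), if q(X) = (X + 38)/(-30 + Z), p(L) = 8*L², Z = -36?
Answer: -3/25 ≈ -0.12000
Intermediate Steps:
q(X) = -19/33 - X/66 (q(X) = (X + 38)/(-30 - 36) = (38 + X)/(-66) = (38 + X)*(-1/66) = -19/33 - X/66)
1/q(p(-8)) = 1/(-19/33 - 4*(-8)²/33) = 1/(-19/33 - 4*64/33) = 1/(-19/33 - 1/66*512) = 1/(-19/33 - 256/33) = 1/(-25/3) = -3/25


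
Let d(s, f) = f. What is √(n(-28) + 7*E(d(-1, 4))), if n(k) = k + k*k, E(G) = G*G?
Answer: 2*√217 ≈ 29.462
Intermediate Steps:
E(G) = G²
n(k) = k + k²
√(n(-28) + 7*E(d(-1, 4))) = √(-28*(1 - 28) + 7*4²) = √(-28*(-27) + 7*16) = √(756 + 112) = √868 = 2*√217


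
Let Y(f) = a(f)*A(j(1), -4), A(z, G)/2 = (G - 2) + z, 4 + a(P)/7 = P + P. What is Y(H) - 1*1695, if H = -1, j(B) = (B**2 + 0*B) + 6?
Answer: -1779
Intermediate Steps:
j(B) = 6 + B**2 (j(B) = (B**2 + 0) + 6 = B**2 + 6 = 6 + B**2)
a(P) = -28 + 14*P (a(P) = -28 + 7*(P + P) = -28 + 7*(2*P) = -28 + 14*P)
A(z, G) = -4 + 2*G + 2*z (A(z, G) = 2*((G - 2) + z) = 2*((-2 + G) + z) = 2*(-2 + G + z) = -4 + 2*G + 2*z)
Y(f) = -56 + 28*f (Y(f) = (-28 + 14*f)*(-4 + 2*(-4) + 2*(6 + 1**2)) = (-28 + 14*f)*(-4 - 8 + 2*(6 + 1)) = (-28 + 14*f)*(-4 - 8 + 2*7) = (-28 + 14*f)*(-4 - 8 + 14) = (-28 + 14*f)*2 = -56 + 28*f)
Y(H) - 1*1695 = (-56 + 28*(-1)) - 1*1695 = (-56 - 28) - 1695 = -84 - 1695 = -1779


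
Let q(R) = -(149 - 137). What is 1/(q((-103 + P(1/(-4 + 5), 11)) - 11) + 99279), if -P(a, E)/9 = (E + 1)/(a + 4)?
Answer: 1/99267 ≈ 1.0074e-5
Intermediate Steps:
P(a, E) = -9*(1 + E)/(4 + a) (P(a, E) = -9*(E + 1)/(a + 4) = -9*(1 + E)/(4 + a))
q(R) = -12 (q(R) = -1*12 = -12)
1/(q((-103 + P(1/(-4 + 5), 11)) - 11) + 99279) = 1/(-12 + 99279) = 1/99267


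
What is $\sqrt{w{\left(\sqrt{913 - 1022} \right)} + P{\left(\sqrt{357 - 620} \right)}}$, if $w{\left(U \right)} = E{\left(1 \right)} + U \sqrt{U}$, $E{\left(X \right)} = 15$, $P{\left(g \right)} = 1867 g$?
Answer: $\sqrt{15 + 109^{\frac{3}{4}} i^{\frac{3}{2}} + 1867 i \sqrt{263}} \approx 123.07 + 123.11 i$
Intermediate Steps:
$w{\left(U \right)} = 15 + U^{\frac{3}{2}}$ ($w{\left(U \right)} = 15 + U \sqrt{U} = 15 + U^{\frac{3}{2}}$)
$\sqrt{w{\left(\sqrt{913 - 1022} \right)} + P{\left(\sqrt{357 - 620} \right)}} = \sqrt{\left(15 + \left(\sqrt{913 - 1022}\right)^{\frac{3}{2}}\right) + 1867 \sqrt{357 - 620}} = \sqrt{\left(15 + \left(\sqrt{-109}\right)^{\frac{3}{2}}\right) + 1867 \sqrt{-263}} = \sqrt{\left(15 + \left(i \sqrt{109}\right)^{\frac{3}{2}}\right) + 1867 i \sqrt{263}} = \sqrt{\left(15 + 109^{\frac{3}{4}} i^{\frac{3}{2}}\right) + 1867 i \sqrt{263}} = \sqrt{15 + 109^{\frac{3}{4}} i^{\frac{3}{2}} + 1867 i \sqrt{263}}$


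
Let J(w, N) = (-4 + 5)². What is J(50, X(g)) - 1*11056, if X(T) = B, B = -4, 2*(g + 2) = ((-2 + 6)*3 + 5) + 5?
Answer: -11055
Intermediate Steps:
g = 9 (g = -2 + (((-2 + 6)*3 + 5) + 5)/2 = -2 + ((4*3 + 5) + 5)/2 = -2 + ((12 + 5) + 5)/2 = -2 + (17 + 5)/2 = -2 + (½)*22 = -2 + 11 = 9)
X(T) = -4
J(w, N) = 1 (J(w, N) = 1² = 1)
J(50, X(g)) - 1*11056 = 1 - 1*11056 = 1 - 11056 = -11055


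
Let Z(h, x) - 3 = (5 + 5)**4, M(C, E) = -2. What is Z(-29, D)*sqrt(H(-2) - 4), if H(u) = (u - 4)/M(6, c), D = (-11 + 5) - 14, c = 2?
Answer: 10003*I ≈ 10003.0*I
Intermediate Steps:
D = -20 (D = -6 - 14 = -20)
Z(h, x) = 10003 (Z(h, x) = 3 + (5 + 5)**4 = 3 + 10**4 = 3 + 10000 = 10003)
H(u) = 2 - u/2 (H(u) = (u - 4)/(-2) = (-4 + u)*(-1/2) = 2 - u/2)
Z(-29, D)*sqrt(H(-2) - 4) = 10003*sqrt((2 - 1/2*(-2)) - 4) = 10003*sqrt((2 + 1) - 4) = 10003*sqrt(3 - 4) = 10003*sqrt(-1) = 10003*I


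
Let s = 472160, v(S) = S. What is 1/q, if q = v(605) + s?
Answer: 1/472765 ≈ 2.1152e-6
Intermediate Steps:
q = 472765 (q = 605 + 472160 = 472765)
1/q = 1/472765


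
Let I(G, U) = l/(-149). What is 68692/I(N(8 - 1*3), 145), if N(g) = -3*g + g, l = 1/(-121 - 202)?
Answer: 3305939884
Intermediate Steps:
l = -1/323 (l = 1/(-323) = -1/323 ≈ -0.0030960)
N(g) = -2*g
I(G, U) = 1/48127 (I(G, U) = -1/323/(-149) = -1/323*(-1/149) = 1/48127)
68692/I(N(8 - 1*3), 145) = 68692/(1/48127) = 68692*48127 = 3305939884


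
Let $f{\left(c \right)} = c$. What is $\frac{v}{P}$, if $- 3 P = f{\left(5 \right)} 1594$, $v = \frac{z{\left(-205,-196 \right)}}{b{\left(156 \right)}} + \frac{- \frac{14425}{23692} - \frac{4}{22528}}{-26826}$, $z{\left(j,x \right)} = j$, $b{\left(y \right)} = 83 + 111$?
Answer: $\frac{91722278274109}{230605202037422080} \approx 0.00039775$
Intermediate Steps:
$b{\left(y \right)} = 194$
$v = - \frac{91722278274109}{86802459988992}$ ($v = - \frac{205}{194} + \frac{- \frac{14425}{23692} - \frac{4}{22528}}{-26826} = \left(-205\right) \frac{1}{194} + \left(\left(-14425\right) \frac{1}{23692} - \frac{1}{5632}\right) \left(- \frac{1}{26826}\right) = - \frac{205}{194} + \left(- \frac{14425}{23692} - \frac{1}{5632}\right) \left(- \frac{1}{26826}\right) = - \frac{205}{194} - - \frac{20316323}{894870721536} = - \frac{205}{194} + \frac{20316323}{894870721536} = - \frac{91722278274109}{86802459988992} \approx -1.0567$)
$P = - \frac{7970}{3}$ ($P = - \frac{5 \cdot 1594}{3} = \left(- \frac{1}{3}\right) 7970 = - \frac{7970}{3} \approx -2656.7$)
$\frac{v}{P} = - \frac{91722278274109}{86802459988992 \left(- \frac{7970}{3}\right)} = \left(- \frac{91722278274109}{86802459988992}\right) \left(- \frac{3}{7970}\right) = \frac{91722278274109}{230605202037422080}$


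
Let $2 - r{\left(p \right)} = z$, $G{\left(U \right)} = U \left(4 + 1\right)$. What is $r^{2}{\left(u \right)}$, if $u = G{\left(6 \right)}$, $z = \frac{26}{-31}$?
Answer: $\frac{7744}{961} \approx 8.0583$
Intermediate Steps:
$z = - \frac{26}{31}$ ($z = 26 \left(- \frac{1}{31}\right) = - \frac{26}{31} \approx -0.83871$)
$G{\left(U \right)} = 5 U$ ($G{\left(U \right)} = U 5 = 5 U$)
$u = 30$ ($u = 5 \cdot 6 = 30$)
$r{\left(p \right)} = \frac{88}{31}$ ($r{\left(p \right)} = 2 - - \frac{26}{31} = 2 + \frac{26}{31} = \frac{88}{31}$)
$r^{2}{\left(u \right)} = \left(\frac{88}{31}\right)^{2} = \frac{7744}{961}$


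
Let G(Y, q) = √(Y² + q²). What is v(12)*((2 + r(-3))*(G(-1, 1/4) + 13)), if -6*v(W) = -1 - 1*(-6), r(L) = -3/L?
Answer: -65/2 - 5*√17/8 ≈ -35.077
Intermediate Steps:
v(W) = -⅚ (v(W) = -(-1 - 1*(-6))/6 = -(-1 + 6)/6 = -⅙*5 = -⅚)
v(12)*((2 + r(-3))*(G(-1, 1/4) + 13)) = -5*(2 - 3/(-3))*(√((-1)² + (1/4)²) + 13)/6 = -5*(2 - 3*(-⅓))*(√(1 + (1*(¼))²) + 13)/6 = -5*(2 + 1)*(√(1 + (¼)²) + 13)/6 = -5*(√(1 + 1/16) + 13)/2 = -5*(√(17/16) + 13)/2 = -5*(√17/4 + 13)/2 = -5*(13 + √17/4)/2 = -5*(39 + 3*√17/4)/6 = -65/2 - 5*√17/8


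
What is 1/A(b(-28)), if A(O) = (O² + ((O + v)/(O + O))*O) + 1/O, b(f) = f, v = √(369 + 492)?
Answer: 603652/464621725 - 392*√861/464621725 ≈ 0.0012745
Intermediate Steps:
v = √861 ≈ 29.343
A(O) = 1/O + O² + O/2 + √861/2 (A(O) = (O² + ((O + √861)/(O + O))*O) + 1/O = (O² + ((O + √861)/((2*O)))*O) + 1/O = (O² + ((O + √861)*(1/(2*O)))*O) + 1/O = (O² + ((O + √861)/(2*O))*O) + 1/O = (O² + (O/2 + √861/2)) + 1/O = (O² + O/2 + √861/2) + 1/O = 1/O + O² + O/2 + √861/2)
1/A(b(-28)) = 1/(1/(-28) + (-28)² + (½)*(-28) + √861/2) = 1/(-1/28 + 784 - 14 + √861/2) = 1/(21559/28 + √861/2)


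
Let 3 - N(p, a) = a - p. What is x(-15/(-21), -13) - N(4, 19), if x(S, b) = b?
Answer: -1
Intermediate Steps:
N(p, a) = 3 + p - a (N(p, a) = 3 - (a - p) = 3 + (p - a) = 3 + p - a)
x(-15/(-21), -13) - N(4, 19) = -13 - (3 + 4 - 1*19) = -13 - (3 + 4 - 19) = -13 - 1*(-12) = -13 + 12 = -1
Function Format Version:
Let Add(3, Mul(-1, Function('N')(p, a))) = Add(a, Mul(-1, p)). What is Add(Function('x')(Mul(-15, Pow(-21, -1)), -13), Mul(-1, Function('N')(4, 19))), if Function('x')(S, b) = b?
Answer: -1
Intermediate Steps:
Function('N')(p, a) = Add(3, p, Mul(-1, a)) (Function('N')(p, a) = Add(3, Mul(-1, Add(a, Mul(-1, p)))) = Add(3, Add(p, Mul(-1, a))) = Add(3, p, Mul(-1, a)))
Add(Function('x')(Mul(-15, Pow(-21, -1)), -13), Mul(-1, Function('N')(4, 19))) = Add(-13, Mul(-1, Add(3, 4, Mul(-1, 19)))) = Add(-13, Mul(-1, Add(3, 4, -19))) = Add(-13, Mul(-1, -12)) = Add(-13, 12) = -1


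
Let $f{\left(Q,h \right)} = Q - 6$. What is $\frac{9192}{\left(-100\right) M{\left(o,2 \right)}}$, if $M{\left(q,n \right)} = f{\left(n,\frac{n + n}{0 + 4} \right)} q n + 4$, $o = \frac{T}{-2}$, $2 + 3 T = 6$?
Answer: $- \frac{3447}{350} \approx -9.8486$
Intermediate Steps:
$T = \frac{4}{3}$ ($T = - \frac{2}{3} + \frac{1}{3} \cdot 6 = - \frac{2}{3} + 2 = \frac{4}{3} \approx 1.3333$)
$f{\left(Q,h \right)} = -6 + Q$ ($f{\left(Q,h \right)} = Q - 6 = -6 + Q$)
$o = - \frac{2}{3}$ ($o = \frac{4}{3 \left(-2\right)} = \frac{4}{3} \left(- \frac{1}{2}\right) = - \frac{2}{3} \approx -0.66667$)
$M{\left(q,n \right)} = 4 + n q \left(-6 + n\right)$ ($M{\left(q,n \right)} = \left(-6 + n\right) q n + 4 = q \left(-6 + n\right) n + 4 = n q \left(-6 + n\right) + 4 = 4 + n q \left(-6 + n\right)$)
$\frac{9192}{\left(-100\right) M{\left(o,2 \right)}} = \frac{9192}{\left(-100\right) \left(4 + 2 \left(- \frac{2}{3}\right) \left(-6 + 2\right)\right)} = \frac{9192}{\left(-100\right) \left(4 + 2 \left(- \frac{2}{3}\right) \left(-4\right)\right)} = \frac{9192}{\left(-100\right) \left(4 + \frac{16}{3}\right)} = \frac{9192}{\left(-100\right) \frac{28}{3}} = \frac{9192}{- \frac{2800}{3}} = 9192 \left(- \frac{3}{2800}\right) = - \frac{3447}{350}$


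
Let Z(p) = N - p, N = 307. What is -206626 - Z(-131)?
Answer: -207064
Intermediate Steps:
Z(p) = 307 - p
-206626 - Z(-131) = -206626 - (307 - 1*(-131)) = -206626 - (307 + 131) = -206626 - 1*438 = -206626 - 438 = -207064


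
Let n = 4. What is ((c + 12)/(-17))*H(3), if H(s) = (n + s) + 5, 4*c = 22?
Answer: -210/17 ≈ -12.353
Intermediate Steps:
c = 11/2 (c = (1/4)*22 = 11/2 ≈ 5.5000)
H(s) = 9 + s (H(s) = (4 + s) + 5 = 9 + s)
((c + 12)/(-17))*H(3) = ((11/2 + 12)/(-17))*(9 + 3) = ((35/2)*(-1/17))*12 = -35/34*12 = -210/17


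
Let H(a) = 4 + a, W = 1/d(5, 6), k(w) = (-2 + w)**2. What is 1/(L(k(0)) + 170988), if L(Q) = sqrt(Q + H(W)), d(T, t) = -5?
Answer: 284980/48728160227 - sqrt(195)/146184480681 ≈ 5.8483e-6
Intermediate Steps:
W = -1/5 (W = 1/(-5) = -1/5 ≈ -0.20000)
L(Q) = sqrt(19/5 + Q) (L(Q) = sqrt(Q + (4 - 1/5)) = sqrt(Q + 19/5) = sqrt(19/5 + Q))
1/(L(k(0)) + 170988) = 1/(sqrt(95 + 25*(-2 + 0)**2)/5 + 170988) = 1/(sqrt(95 + 25*(-2)**2)/5 + 170988) = 1/(sqrt(95 + 25*4)/5 + 170988) = 1/(sqrt(95 + 100)/5 + 170988) = 1/(sqrt(195)/5 + 170988) = 1/(170988 + sqrt(195)/5)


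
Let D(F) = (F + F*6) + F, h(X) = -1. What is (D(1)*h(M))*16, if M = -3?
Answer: -128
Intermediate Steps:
D(F) = 8*F (D(F) = (F + 6*F) + F = 7*F + F = 8*F)
(D(1)*h(M))*16 = ((8*1)*(-1))*16 = (8*(-1))*16 = -8*16 = -128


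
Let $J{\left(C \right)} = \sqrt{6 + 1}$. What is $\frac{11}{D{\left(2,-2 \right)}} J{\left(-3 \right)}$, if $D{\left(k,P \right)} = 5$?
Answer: $\frac{11 \sqrt{7}}{5} \approx 5.8207$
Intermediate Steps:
$J{\left(C \right)} = \sqrt{7}$
$\frac{11}{D{\left(2,-2 \right)}} J{\left(-3 \right)} = \frac{11}{5} \sqrt{7} = 11 \cdot \frac{1}{5} \sqrt{7} = \frac{11 \sqrt{7}}{5}$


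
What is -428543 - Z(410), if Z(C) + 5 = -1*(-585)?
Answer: -429123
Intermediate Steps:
Z(C) = 580 (Z(C) = -5 - 1*(-585) = -5 + 585 = 580)
-428543 - Z(410) = -428543 - 1*580 = -428543 - 580 = -429123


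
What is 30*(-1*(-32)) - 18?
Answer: 942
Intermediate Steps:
30*(-1*(-32)) - 18 = 30*32 - 18 = 960 - 18 = 942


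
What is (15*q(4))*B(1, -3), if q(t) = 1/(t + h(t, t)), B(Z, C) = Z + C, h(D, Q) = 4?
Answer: -15/4 ≈ -3.7500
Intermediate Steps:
B(Z, C) = C + Z
q(t) = 1/(4 + t) (q(t) = 1/(t + 4) = 1/(4 + t))
(15*q(4))*B(1, -3) = (15/(4 + 4))*(-3 + 1) = (15/8)*(-2) = -15/4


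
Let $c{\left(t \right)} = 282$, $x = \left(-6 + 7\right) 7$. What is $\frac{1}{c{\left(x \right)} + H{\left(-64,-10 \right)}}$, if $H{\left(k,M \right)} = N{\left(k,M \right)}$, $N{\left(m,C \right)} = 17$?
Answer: $\frac{1}{299} \approx 0.0033445$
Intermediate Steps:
$H{\left(k,M \right)} = 17$
$x = 7$ ($x = 1 \cdot 7 = 7$)
$\frac{1}{c{\left(x \right)} + H{\left(-64,-10 \right)}} = \frac{1}{282 + 17} = \frac{1}{299}$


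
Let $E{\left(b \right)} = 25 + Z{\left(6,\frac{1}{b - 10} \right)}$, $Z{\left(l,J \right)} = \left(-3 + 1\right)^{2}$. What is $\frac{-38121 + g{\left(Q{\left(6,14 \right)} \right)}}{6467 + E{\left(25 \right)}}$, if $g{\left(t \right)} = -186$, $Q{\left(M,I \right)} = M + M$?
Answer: $- \frac{38307}{6496} \approx -5.897$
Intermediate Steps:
$Q{\left(M,I \right)} = 2 M$
$Z{\left(l,J \right)} = 4$ ($Z{\left(l,J \right)} = \left(-2\right)^{2} = 4$)
$E{\left(b \right)} = 29$ ($E{\left(b \right)} = 25 + 4 = 29$)
$\frac{-38121 + g{\left(Q{\left(6,14 \right)} \right)}}{6467 + E{\left(25 \right)}} = \frac{-38121 - 186}{6467 + 29} = - \frac{38307}{6496}$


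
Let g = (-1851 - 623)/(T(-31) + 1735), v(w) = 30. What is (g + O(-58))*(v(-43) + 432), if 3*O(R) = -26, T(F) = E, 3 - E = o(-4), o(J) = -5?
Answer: -386760/83 ≈ -4659.8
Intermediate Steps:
E = 8 (E = 3 - 1*(-5) = 3 + 5 = 8)
T(F) = 8
O(R) = -26/3 (O(R) = (⅓)*(-26) = -26/3)
g = -2474/1743 (g = (-1851 - 623)/(8 + 1735) = -2474/1743 ≈ -1.4194)
(g + O(-58))*(v(-43) + 432) = (-2474/1743 - 26/3)*(30 + 432) = -5860/581*462 = -386760/83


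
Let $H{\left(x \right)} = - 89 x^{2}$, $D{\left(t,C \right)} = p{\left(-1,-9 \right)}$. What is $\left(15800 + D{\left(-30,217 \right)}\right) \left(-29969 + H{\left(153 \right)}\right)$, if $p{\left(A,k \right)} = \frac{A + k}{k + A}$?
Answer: $-33393359370$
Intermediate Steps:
$p{\left(A,k \right)} = 1$ ($p{\left(A,k \right)} = \frac{A + k}{A + k} = 1$)
$D{\left(t,C \right)} = 1$
$\left(15800 + D{\left(-30,217 \right)}\right) \left(-29969 + H{\left(153 \right)}\right) = \left(15800 + 1\right) \left(-29969 - 89 \cdot 153^{2}\right) = 15801 \left(-29969 - 2083401\right) = 15801 \left(-2113370\right) = -33393359370$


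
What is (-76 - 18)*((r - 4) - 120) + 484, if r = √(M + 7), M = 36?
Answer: 12140 - 94*√43 ≈ 11524.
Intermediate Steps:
r = √43 (r = √(36 + 7) = √43 ≈ 6.5574)
(-76 - 18)*((r - 4) - 120) + 484 = (-76 - 18)*((√43 - 4) - 120) + 484 = -94*((-4 + √43) - 120) + 484 = -94*(-124 + √43) + 484 = (11656 - 94*√43) + 484 = 12140 - 94*√43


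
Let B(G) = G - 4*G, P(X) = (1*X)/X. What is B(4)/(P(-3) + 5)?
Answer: -2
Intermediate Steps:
P(X) = 1 (P(X) = X/X = 1)
B(G) = -3*G
B(4)/(P(-3) + 5) = (-3*4)/(1 + 5) = -12/6 = -12*1/6 = -2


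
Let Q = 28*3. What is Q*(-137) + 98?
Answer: -11410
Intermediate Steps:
Q = 84
Q*(-137) + 98 = 84*(-137) + 98 = -11508 + 98 = -11410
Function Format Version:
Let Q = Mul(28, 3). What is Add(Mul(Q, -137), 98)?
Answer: -11410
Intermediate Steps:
Q = 84
Add(Mul(Q, -137), 98) = Add(Mul(84, -137), 98) = Add(-11508, 98) = -11410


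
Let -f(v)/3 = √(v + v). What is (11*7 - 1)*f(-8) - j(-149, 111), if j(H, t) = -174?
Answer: 174 - 912*I ≈ 174.0 - 912.0*I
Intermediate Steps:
f(v) = -3*√2*√v (f(v) = -3*√(v + v) = -3*√2*√v)
(11*7 - 1)*f(-8) - j(-149, 111) = (11*7 - 1)*(-3*√2*√(-8)) - 1*(-174) = (77 - 1)*(-3*√2*2*I*√2) + 174 = 76*(-12*I) + 174 = -912*I + 174 = 174 - 912*I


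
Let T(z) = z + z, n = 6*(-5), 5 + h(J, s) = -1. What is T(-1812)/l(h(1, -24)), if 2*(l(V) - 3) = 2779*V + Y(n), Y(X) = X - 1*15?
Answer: 2416/5571 ≈ 0.43367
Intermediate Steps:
h(J, s) = -6 (h(J, s) = -5 - 1 = -6)
n = -30
Y(X) = -15 + X (Y(X) = X - 15 = -15 + X)
l(V) = -39/2 + 2779*V/2 (l(V) = 3 + (2779*V + (-15 - 30))/2 = 3 + (2779*V - 45)/2 = 3 + (-45 + 2779*V)/2 = 3 + (-45/2 + 2779*V/2) = -39/2 + 2779*V/2)
T(z) = 2*z
T(-1812)/l(h(1, -24)) = (2*(-1812))/(-39/2 + (2779/2)*(-6)) = -3624/(-39/2 - 8337) = -3624/(-16713/2) = -3624*(-2/16713) = 2416/5571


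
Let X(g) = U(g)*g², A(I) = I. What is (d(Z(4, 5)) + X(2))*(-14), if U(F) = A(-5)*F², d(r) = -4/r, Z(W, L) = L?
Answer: 5656/5 ≈ 1131.2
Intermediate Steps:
U(F) = -5*F²
X(g) = -5*g⁴ (X(g) = (-5*g²)*g² = -5*g⁴)
(d(Z(4, 5)) + X(2))*(-14) = (-4/5 - 5*2⁴)*(-14) = (-4*⅕ - 5*16)*(-14) = (-⅘ - 80)*(-14) = -404/5*(-14) = 5656/5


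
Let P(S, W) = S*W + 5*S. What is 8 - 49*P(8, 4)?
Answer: -3520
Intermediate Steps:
P(S, W) = 5*S + S*W
8 - 49*P(8, 4) = 8 - 392*(5 + 4) = 8 - 392*9 = 8 - 49*72 = 8 - 3528 = -3520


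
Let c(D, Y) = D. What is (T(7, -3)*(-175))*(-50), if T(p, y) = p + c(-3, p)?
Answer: 35000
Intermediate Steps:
T(p, y) = -3 + p (T(p, y) = p - 3 = -3 + p)
(T(7, -3)*(-175))*(-50) = ((-3 + 7)*(-175))*(-50) = (4*(-175))*(-50) = -700*(-50) = 35000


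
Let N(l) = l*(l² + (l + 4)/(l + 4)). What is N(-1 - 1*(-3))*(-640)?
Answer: -6400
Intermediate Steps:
N(l) = l*(1 + l²) (N(l) = l*(l² + (4 + l)/(4 + l)) = l*(l² + 1) = l*(1 + l²))
N(-1 - 1*(-3))*(-640) = ((-1 - 1*(-3)) + (-1 - 1*(-3))³)*(-640) = ((-1 + 3) + (-1 + 3)³)*(-640) = (2 + 2³)*(-640) = (2 + 8)*(-640) = 10*(-640) = -6400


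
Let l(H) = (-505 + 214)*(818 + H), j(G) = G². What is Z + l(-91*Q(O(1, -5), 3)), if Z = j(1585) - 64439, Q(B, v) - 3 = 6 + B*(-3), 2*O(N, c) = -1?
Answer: 4975597/2 ≈ 2.4878e+6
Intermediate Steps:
O(N, c) = -½ (O(N, c) = (½)*(-1) = -½)
Q(B, v) = 9 - 3*B (Q(B, v) = 3 + (6 + B*(-3)) = 3 + (6 - 3*B) = 9 - 3*B)
l(H) = -238038 - 291*H (l(H) = -291*(818 + H) = -238038 - 291*H)
Z = 2447786 (Z = 1585² - 64439 = 2512225 - 64439 = 2447786)
Z + l(-91*Q(O(1, -5), 3)) = 2447786 + (-238038 - (-26481)*(9 - 3*(-½))) = 2447786 + (-238038 - (-26481)*(9 + 3/2)) = 2447786 + (-238038 - (-26481)*21/2) = 2447786 + (-238038 - 291*(-1911/2)) = 2447786 + (-238038 + 556101/2) = 2447786 + 80025/2 = 4975597/2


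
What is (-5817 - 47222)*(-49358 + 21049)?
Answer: 1501481051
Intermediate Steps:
(-5817 - 47222)*(-49358 + 21049) = -53039*(-28309) = 1501481051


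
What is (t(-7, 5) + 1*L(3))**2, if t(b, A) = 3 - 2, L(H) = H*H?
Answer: 100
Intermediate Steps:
L(H) = H**2
t(b, A) = 1
(t(-7, 5) + 1*L(3))**2 = (1 + 1*3**2)**2 = (1 + 1*9)**2 = (1 + 9)**2 = 10**2 = 100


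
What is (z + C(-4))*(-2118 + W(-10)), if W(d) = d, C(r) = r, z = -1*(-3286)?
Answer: -6984096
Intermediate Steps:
z = 3286
(z + C(-4))*(-2118 + W(-10)) = (3286 - 4)*(-2118 - 10) = 3282*(-2128) = -6984096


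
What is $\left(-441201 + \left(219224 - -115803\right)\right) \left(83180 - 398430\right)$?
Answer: $33471353500$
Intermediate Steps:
$\left(-441201 + \left(219224 - -115803\right)\right) \left(83180 - 398430\right) = \left(-441201 + \left(219224 + 115803\right)\right) \left(83180 - 398430\right) = \left(-441201 + 335027\right) \left(-315250\right) = \left(-106174\right) \left(-315250\right) = 33471353500$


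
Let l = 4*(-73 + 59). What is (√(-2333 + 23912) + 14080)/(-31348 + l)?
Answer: -3520/7851 - √21579/31404 ≈ -0.45303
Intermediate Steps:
l = -56 (l = 4*(-14) = -56)
(√(-2333 + 23912) + 14080)/(-31348 + l) = (√(-2333 + 23912) + 14080)/(-31348 - 56) = (√21579 + 14080)/(-31404) = (14080 + √21579)*(-1/31404) = -3520/7851 - √21579/31404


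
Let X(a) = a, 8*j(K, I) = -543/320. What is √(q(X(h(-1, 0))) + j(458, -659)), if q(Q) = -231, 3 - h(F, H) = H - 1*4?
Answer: 3*I*√657670/160 ≈ 15.206*I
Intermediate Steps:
j(K, I) = -543/2560 (j(K, I) = (-543/320)/8 = (-543*1/320)/8 = (⅛)*(-543/320) = -543/2560)
h(F, H) = 7 - H (h(F, H) = 3 - (H - 1*4) = 3 - (H - 4) = 3 - (-4 + H) = 3 + (4 - H) = 7 - H)
√(q(X(h(-1, 0))) + j(458, -659)) = √(-231 - 543/2560) = √(-591903/2560) = 3*I*√657670/160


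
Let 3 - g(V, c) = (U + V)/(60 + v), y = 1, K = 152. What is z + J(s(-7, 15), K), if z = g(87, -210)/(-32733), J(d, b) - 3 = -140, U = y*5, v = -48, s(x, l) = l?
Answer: -13453249/98199 ≈ -137.00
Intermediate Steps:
U = 5 (U = 1*5 = 5)
J(d, b) = -137 (J(d, b) = 3 - 140 = -137)
g(V, c) = 31/12 - V/12 (g(V, c) = 3 - (5 + V)/(60 - 48) = 3 - (5 + V)/12 = 3 - (5/12 + V/12) = 3 + (-5/12 - V/12) = 31/12 - V/12)
z = 14/98199 (z = (31/12 - 1/12*87)/(-32733) = (31/12 - 29/4)*(-1/32733) = -14/3*(-1/32733) = 14/98199 ≈ 0.00014257)
z + J(s(-7, 15), K) = 14/98199 - 137 = -13453249/98199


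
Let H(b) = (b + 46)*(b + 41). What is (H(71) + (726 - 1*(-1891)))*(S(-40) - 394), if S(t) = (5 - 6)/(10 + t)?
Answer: -185806499/30 ≈ -6.1936e+6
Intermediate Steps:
H(b) = (41 + b)*(46 + b) (H(b) = (46 + b)*(41 + b) = (41 + b)*(46 + b))
S(t) = -1/(10 + t)
(H(71) + (726 - 1*(-1891)))*(S(-40) - 394) = ((1886 + 71**2 + 87*71) + (726 - 1*(-1891)))*(-1/(10 - 40) - 394) = ((1886 + 5041 + 6177) + (726 + 1891))*(-1/(-30) - 394) = (13104 + 2617)*(-1*(-1/30) - 394) = 15721*(1/30 - 394) = 15721*(-11819/30) = -185806499/30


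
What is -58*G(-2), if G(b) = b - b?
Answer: 0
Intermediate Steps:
G(b) = 0
-58*G(-2) = -58*0 = 0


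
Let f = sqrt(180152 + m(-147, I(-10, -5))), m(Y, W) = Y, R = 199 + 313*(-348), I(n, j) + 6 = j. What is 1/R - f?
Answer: -1/108725 - sqrt(180005) ≈ -424.27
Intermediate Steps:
I(n, j) = -6 + j
R = -108725 (R = 199 - 108924 = -108725)
f = sqrt(180005) (f = sqrt(180152 - 147) = sqrt(180005) ≈ 424.27)
1/R - f = 1/(-108725) - sqrt(180005) = -1/108725 - sqrt(180005)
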